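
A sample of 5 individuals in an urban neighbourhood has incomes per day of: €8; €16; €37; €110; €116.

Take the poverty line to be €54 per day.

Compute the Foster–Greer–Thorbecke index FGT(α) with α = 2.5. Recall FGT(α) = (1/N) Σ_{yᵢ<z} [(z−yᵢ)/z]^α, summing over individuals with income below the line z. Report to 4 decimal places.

0.2282

Incomes under z: €8, €16, €37 (q = 3 of N = 5).
Gap ratios (z−y)/z: (54−8)/54 = 0.8519; (54−16)/54 = 0.7037; (54−37)/54 = 0.3148.
Raised to α = 2.5: 0.66975; 0.41541; 0.05561.
Sum = 1.140762; FGT(2.5) = 1.140762 / 5 = 0.2282.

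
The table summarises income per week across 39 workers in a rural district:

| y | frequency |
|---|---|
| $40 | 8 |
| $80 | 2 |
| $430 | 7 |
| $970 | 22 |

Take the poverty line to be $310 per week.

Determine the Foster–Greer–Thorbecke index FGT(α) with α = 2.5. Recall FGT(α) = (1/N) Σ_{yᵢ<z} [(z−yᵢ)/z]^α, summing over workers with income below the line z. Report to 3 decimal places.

Incomes under z: 8×$40, 2×$80 (q = 10 of N = 39).
Shortfall ratios: (310−40)/310 = 0.8710 (×8); (310−80)/310 = 0.7419 (×2).
Raised to α = 2.5: 0.70795 (×8); 0.47415 (×2).
Sum = 6.611933; FGT(2.5) = 6.611933 / 39 = 0.170.

0.170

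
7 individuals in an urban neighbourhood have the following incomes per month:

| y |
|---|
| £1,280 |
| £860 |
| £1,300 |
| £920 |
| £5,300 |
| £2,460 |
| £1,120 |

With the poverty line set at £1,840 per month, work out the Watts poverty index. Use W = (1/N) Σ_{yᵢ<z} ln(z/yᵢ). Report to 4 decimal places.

Below z: £860, £920, £1,120, £1,280, £1,300 (q = 5 of N = 7).
Log gaps: ln(1840/860) = 0.7606; ln(1840/920) = 0.6931; ln(1840/1120) = 0.4964; ln(1840/1280) = 0.3629; ln(1840/1300) = 0.3474.
W = 2.660479 / 7 = 0.3801.

0.3801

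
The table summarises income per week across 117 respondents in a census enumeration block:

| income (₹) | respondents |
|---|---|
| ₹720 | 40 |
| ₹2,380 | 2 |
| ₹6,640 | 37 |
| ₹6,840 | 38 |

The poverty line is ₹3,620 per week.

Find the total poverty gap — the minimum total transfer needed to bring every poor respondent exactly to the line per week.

Below the line: 40×₹720, 2×₹2,380 (q = 42 of N = 117).
Individual gaps: 40×(3620−720) = 116000; 2×(3620−2380) = 2480.
Aggregate gap = ₹118,480.

₹118,480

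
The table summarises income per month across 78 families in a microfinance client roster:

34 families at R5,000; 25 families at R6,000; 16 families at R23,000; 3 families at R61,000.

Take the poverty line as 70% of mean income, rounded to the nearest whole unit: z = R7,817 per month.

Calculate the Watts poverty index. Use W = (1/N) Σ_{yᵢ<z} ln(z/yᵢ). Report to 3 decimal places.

Below z: 34×R5,000, 25×R6,000 (q = 59 of N = 78).
Log gaps: ln(7817/5000) = 0.4469 (×34); ln(7817/6000) = 0.2645 (×25).
W = 21.806874 / 78 = 0.280.

0.280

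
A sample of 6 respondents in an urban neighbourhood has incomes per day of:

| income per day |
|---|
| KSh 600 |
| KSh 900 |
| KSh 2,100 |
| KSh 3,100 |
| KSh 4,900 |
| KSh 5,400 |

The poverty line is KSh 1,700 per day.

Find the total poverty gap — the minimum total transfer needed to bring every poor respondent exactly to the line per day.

KSh 1,900

Poor units: KSh 600, KSh 900 (q = 2 of N = 6).
Individual gaps: 1700−600 = 1100; 1700−900 = 800.
Aggregate gap = KSh 1,900.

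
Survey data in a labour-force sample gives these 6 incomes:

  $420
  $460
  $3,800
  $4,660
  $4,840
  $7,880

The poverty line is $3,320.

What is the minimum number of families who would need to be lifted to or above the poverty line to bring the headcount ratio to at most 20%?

1

2 of the 6 families are poor, so H = 2/6 = 0.333.
A headcount ratio of at most 20% allows at most ⌊0.20 × 6⌋ = 1 poor families.
So at least 2 − 1 = 1 must be lifted.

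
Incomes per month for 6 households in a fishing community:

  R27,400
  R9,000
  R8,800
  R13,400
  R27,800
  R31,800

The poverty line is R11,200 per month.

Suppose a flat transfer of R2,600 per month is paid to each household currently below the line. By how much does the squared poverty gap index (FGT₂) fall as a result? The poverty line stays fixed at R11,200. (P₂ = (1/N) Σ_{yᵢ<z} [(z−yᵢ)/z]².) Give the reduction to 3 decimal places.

Before: below the line — R8,800, R9,000; squared poverty gap index (FGT₂) = 0.01408.
After the R2,600 transfer: below the line — none; squared poverty gap index (FGT₂) = 0.00000.
Reduction = 0.01408 − 0.00000 = 0.014.

0.014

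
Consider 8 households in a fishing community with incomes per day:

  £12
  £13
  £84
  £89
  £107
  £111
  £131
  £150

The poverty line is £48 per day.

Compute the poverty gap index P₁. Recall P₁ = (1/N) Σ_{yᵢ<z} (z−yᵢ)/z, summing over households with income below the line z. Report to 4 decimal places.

0.1849

Below the line: £12, £13 (q = 2 of N = 8).
Gap ratios (z−y)/z: (48−12)/48 = 0.7500; (48−13)/48 = 0.7292.
Σ = 1.479167. Dividing by the full population N = 8 gives P₁ = 0.1849.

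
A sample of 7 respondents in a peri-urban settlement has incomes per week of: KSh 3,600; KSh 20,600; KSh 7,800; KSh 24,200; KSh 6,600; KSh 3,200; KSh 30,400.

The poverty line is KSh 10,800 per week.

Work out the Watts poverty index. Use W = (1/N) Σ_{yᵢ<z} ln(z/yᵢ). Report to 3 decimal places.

0.448

Below the line: KSh 3,200, KSh 3,600, KSh 6,600, KSh 7,800 (q = 4 of N = 7).
Log shortfalls: ln(10800/3200) = 1.2164; ln(10800/3600) = 1.0986; ln(10800/6600) = 0.4925; ln(10800/7800) = 0.3254.
W = 3.132906 / 7 = 0.448.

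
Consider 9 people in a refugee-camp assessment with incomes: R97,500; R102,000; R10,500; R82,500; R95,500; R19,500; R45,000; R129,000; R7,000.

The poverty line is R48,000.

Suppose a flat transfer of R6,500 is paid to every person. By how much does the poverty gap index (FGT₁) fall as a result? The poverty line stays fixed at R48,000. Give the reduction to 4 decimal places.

Before: below the line — R7,000, R10,500, R19,500, R45,000; poverty gap index (FGT₁) = 0.254630.
After the R6,500 transfer: below the line — R13,500, R17,000, R26,000; poverty gap index (FGT₁) = 0.202546.
Reduction = 0.254630 − 0.202546 = 0.0521.

0.0521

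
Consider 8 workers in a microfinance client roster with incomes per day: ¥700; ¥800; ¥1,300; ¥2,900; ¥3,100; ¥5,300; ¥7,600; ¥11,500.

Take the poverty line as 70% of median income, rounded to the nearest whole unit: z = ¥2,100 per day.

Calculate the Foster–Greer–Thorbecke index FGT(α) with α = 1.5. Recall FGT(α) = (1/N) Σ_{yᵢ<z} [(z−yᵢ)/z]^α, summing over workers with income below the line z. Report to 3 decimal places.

Poor units: ¥700, ¥800, ¥1,300 (q = 3 of N = 8).
Normalized shortfalls: (2100−700)/2100 = 0.6667; (2100−800)/2100 = 0.6190; (2100−1300)/2100 = 0.3810.
Raised to α = 1.5: 0.54433; 0.48706; 0.23513.
Sum = 1.266524; FGT(1.5) = 1.266524 / 8 = 0.158.

0.158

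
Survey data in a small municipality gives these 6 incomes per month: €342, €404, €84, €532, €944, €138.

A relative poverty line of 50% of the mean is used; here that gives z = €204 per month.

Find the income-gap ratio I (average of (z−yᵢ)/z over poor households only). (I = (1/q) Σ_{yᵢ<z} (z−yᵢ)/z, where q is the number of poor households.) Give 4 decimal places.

0.4559

Below z: €84, €138 (q = 2 of N = 6).
Relative gaps: 0.5882, 0.3235; sum = 0.911765.
The income-gap ratio divides by q (the poor only): 0.911765 / 2 = 0.4559.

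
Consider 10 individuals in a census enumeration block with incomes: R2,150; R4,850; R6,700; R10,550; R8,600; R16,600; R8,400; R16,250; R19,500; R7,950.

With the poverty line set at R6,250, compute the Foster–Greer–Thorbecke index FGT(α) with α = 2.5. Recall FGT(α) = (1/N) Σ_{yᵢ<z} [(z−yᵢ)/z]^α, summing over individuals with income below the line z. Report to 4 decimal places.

Incomes under z: R2,150, R4,850 (q = 2 of N = 10).
Shortfall ratios: (6250−2150)/6250 = 0.6560; (6250−4850)/6250 = 0.2240.
Raised to α = 2.5: 0.34855; 0.02375.
Sum = 0.372293; FGT(2.5) = 0.372293 / 10 = 0.0372.

0.0372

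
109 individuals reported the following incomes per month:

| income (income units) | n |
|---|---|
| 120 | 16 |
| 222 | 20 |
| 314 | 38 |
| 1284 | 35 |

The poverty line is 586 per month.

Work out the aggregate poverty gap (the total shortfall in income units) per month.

25072

Incomes under z: 16×120, 20×222, 38×314 (q = 74 of N = 109).
Individual gaps: 16×(586−120) = 7456; 20×(586−222) = 7280; 38×(586−314) = 10336.
Aggregate gap = 25072.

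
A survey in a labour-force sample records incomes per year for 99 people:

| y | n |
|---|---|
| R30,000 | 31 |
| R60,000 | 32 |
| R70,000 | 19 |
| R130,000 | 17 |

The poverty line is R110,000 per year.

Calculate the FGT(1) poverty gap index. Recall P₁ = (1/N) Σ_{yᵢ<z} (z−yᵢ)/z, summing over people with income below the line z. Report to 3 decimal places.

Below the line: 31×R30,000, 32×R60,000, 19×R70,000 (q = 82 of N = 99).
Relative gaps: (110000−30000)/110000 = 0.7273 (×31); (110000−60000)/110000 = 0.4545 (×32); (110000−70000)/110000 = 0.3636 (×19).
Sum of shortfalls = 44.000000; P₁ averages over all N: 44.000000 / 99 = 0.444.

0.444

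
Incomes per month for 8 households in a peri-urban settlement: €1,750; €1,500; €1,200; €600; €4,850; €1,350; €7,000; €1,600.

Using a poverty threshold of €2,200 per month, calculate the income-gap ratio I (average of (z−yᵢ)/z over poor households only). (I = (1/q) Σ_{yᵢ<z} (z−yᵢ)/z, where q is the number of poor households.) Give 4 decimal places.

0.3939

Below the line: €600, €1,200, €1,350, €1,500, €1,600, €1,750 (q = 6 of N = 8).
Shortfall ratios (z−y)/z: 0.7273, 0.4545, 0.3864, 0.3182, 0.2727, 0.2045; sum = 2.363636.
The income-gap ratio divides by q (the poor only): 2.363636 / 6 = 0.3939.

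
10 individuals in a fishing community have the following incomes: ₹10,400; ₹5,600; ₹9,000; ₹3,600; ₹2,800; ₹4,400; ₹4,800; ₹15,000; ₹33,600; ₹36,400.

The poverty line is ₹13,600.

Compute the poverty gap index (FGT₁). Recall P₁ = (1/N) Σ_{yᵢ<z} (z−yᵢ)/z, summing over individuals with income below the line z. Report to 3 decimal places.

0.401

Below z: ₹2,800, ₹3,600, ₹4,400, ₹4,800, ₹5,600, ₹9,000, ₹10,400 (q = 7 of N = 10).
Normalized shortfalls: (13600−2800)/13600 = 0.7941; (13600−3600)/13600 = 0.7353; (13600−4400)/13600 = 0.6765; (13600−4800)/13600 = 0.6471; (13600−5600)/13600 = 0.5882; (13600−9000)/13600 = 0.3382; (13600−10400)/13600 = 0.2353.
Sum of shortfalls = 4.014706; P₁ averages over all N: 4.014706 / 10 = 0.401.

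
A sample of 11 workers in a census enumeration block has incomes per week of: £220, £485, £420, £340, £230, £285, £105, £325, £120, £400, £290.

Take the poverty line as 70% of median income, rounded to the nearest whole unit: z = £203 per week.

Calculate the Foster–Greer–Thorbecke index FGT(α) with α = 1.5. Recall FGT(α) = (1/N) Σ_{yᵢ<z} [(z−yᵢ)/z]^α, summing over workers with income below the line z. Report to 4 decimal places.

0.0543

Poor units: £105, £120 (q = 2 of N = 11).
Relative gaps: (203−105)/203 = 0.4828; (203−120)/203 = 0.4089.
Raised to α = 1.5: 0.33542; 0.26144.
Sum = 0.596865; FGT(1.5) = 0.596865 / 11 = 0.0543.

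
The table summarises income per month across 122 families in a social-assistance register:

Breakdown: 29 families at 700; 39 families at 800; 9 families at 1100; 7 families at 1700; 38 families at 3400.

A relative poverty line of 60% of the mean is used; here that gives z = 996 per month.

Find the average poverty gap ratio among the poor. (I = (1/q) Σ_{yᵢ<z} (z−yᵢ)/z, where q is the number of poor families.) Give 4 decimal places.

Below z: 29×700, 39×800 (q = 68 of N = 122).
Shortfall ratios (z−y)/z: 0.2972 (×29), 0.1968 (×39); sum = 16.293173.
I averages over the q = 68 poor units only: 16.293173 / 68 = 0.2396.

0.2396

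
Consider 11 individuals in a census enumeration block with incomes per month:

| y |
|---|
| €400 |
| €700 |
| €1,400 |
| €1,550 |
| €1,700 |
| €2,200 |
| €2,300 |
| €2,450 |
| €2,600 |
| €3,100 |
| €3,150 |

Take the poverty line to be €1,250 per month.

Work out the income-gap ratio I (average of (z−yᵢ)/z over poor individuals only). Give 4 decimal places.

0.5600

Below z: €400, €700 (q = 2 of N = 11).
Relative gaps: 0.6800, 0.4400; sum = 1.120000.
I averages over the q = 2 poor units only: 1.120000 / 2 = 0.5600.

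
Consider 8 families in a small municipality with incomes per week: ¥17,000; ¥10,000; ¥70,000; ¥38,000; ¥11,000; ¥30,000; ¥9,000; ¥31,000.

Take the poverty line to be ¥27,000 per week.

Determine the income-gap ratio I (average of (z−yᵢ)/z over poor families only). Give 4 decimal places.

Incomes under z: ¥9,000, ¥10,000, ¥11,000, ¥17,000 (q = 4 of N = 8).
Relative gaps: 0.6667, 0.6296, 0.5926, 0.3704; sum = 2.259259.
I averages over the q = 4 poor units only: 2.259259 / 4 = 0.5648.

0.5648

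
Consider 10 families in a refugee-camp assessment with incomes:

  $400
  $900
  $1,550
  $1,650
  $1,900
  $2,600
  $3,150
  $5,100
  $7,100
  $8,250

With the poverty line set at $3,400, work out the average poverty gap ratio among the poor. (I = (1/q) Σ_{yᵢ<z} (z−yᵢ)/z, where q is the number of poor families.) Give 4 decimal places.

Poor units: $400, $900, $1,550, $1,650, $1,900, $2,600, $3,150 (q = 7 of N = 10).
Shortfall ratios (z−y)/z: 0.8824, 0.7353, 0.5441, 0.5147, 0.4412, 0.2353, 0.0735; sum = 3.426471.
The income-gap ratio divides by q (the poor only): 3.426471 / 7 = 0.4895.

0.4895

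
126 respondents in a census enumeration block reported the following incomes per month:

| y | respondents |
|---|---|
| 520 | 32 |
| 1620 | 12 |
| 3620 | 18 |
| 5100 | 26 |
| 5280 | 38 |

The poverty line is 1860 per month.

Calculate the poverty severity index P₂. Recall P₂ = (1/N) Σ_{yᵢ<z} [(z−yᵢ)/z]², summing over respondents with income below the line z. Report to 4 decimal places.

0.1334

Below z: 32×520, 12×1620 (q = 44 of N = 126).
Relative gaps: (1860−520)/1860 = 0.7204 (×32); (1860−1620)/1860 = 0.1290 (×12).
Squared: 0.5190 (×32); 0.0166 (×12).
Sum = 16.808417; P₂ = 16.808417 / 126 = 0.1334.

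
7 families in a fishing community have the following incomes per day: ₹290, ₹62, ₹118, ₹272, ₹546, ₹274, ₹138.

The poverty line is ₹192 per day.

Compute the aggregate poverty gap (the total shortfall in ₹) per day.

₹258

Poor units: ₹62, ₹118, ₹138 (q = 3 of N = 7).
Individual gaps: 192−62 = 130; 192−118 = 74; 192−138 = 54.
Aggregate gap = ₹258.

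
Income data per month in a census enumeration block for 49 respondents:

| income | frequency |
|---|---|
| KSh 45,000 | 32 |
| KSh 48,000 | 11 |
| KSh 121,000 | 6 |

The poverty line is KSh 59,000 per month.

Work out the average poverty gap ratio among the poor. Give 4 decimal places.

0.2243

Incomes under z: 32×KSh 45,000, 11×KSh 48,000 (q = 43 of N = 49).
Shortfall ratios (z−y)/z: 0.2373 (×32), 0.1864 (×11); sum = 9.644068.
I averages over the q = 43 poor units only: 9.644068 / 43 = 0.2243.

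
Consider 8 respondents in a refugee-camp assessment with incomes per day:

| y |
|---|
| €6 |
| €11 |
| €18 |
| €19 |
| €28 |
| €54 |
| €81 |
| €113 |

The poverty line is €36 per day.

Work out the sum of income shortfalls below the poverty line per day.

Below z: €6, €11, €18, €19, €28 (q = 5 of N = 8).
Individual gaps: 36−6 = 30; 36−11 = 25; 36−18 = 18; 36−19 = 17; 36−28 = 8.
Aggregate gap = €98.

€98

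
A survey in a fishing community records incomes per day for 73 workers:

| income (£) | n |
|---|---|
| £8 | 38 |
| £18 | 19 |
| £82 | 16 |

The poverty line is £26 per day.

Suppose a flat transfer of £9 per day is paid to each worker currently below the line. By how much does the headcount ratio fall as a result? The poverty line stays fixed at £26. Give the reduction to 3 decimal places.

0.260

Before: below the line — 38×£8, 19×£18; headcount ratio = 0.78082.
After the £9 transfer: below the line — 38×£17; headcount ratio = 0.52055.
Reduction = 0.78082 − 0.52055 = 0.260.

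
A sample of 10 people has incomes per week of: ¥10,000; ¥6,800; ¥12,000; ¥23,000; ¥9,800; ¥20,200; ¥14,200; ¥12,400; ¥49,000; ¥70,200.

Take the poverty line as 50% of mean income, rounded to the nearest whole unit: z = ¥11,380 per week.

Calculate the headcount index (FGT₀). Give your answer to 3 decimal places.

3 of the 10 people have income below ¥11,380.
H = 3/10 = 0.300.

0.300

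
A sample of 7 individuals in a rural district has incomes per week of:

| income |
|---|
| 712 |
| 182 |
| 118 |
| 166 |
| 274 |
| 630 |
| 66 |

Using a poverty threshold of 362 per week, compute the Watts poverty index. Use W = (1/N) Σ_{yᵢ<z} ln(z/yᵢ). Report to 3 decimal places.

0.653

Below the line: 66, 118, 166, 182, 274 (q = 5 of N = 7).
ln(z/y) terms: ln(362/66) = 1.7020; ln(362/118) = 1.1210; ln(362/166) = 0.7797; ln(362/182) = 0.6876; ln(362/274) = 0.2785.
W = 4.568759 / 7 = 0.653.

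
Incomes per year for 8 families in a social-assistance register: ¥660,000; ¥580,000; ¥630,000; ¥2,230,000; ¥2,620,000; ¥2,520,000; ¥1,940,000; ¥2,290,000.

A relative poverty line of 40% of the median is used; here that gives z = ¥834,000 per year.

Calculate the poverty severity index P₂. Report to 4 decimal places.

Below z: ¥580,000, ¥630,000, ¥660,000 (q = 3 of N = 8).
Shortfall ratios: (834000−580000)/834000 = 0.3046; (834000−630000)/834000 = 0.2446; (834000−660000)/834000 = 0.2086.
Squared: 0.0928; 0.0598; 0.0435.
Sum = 0.196114; P₂ = 0.196114 / 8 = 0.0245.

0.0245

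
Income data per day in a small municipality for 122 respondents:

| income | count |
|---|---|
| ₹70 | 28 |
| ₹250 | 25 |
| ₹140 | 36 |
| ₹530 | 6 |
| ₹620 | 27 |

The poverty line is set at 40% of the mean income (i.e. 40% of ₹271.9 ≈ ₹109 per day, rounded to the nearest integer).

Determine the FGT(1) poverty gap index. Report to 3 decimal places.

Below z: 28×₹70 (q = 28 of N = 122).
Gap ratios (z−y)/z: (109−70)/109 = 0.3578 (×28).
Σ = 10.018349. Dividing by the full population N = 122 gives P₁ = 0.082.

0.082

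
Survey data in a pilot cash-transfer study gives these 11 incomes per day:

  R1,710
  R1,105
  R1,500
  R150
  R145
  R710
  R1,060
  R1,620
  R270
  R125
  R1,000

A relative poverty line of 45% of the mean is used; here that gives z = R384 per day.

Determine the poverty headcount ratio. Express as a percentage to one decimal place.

4 of the 11 families have income below R384.
H = 4/11 = 36.4%.

36.4%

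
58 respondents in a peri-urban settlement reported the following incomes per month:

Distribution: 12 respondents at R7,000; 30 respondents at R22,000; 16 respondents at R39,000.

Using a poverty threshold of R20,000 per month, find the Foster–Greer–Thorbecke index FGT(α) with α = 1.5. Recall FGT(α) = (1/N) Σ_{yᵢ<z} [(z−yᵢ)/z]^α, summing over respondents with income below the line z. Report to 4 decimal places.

Incomes under z: 12×R7,000 (q = 12 of N = 58).
Gap ratios (z−y)/z: (20000−7000)/20000 = 0.6500 (×12).
Raised to α = 1.5: 0.52405 (×12).
Sum = 6.288561; FGT(1.5) = 6.288561 / 58 = 0.1084.

0.1084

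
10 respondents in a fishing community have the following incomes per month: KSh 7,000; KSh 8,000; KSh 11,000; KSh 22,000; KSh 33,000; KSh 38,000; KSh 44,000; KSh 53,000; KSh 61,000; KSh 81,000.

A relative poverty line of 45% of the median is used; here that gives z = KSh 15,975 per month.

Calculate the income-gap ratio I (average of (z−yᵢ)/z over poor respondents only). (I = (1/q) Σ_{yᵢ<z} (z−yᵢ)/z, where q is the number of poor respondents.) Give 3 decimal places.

0.457

Incomes under z: KSh 7,000, KSh 8,000, KSh 11,000 (q = 3 of N = 10).
Relative gaps: 0.5618, 0.4992, 0.3114; sum = 1.372457.
I averages over the q = 3 poor units only: 1.372457 / 3 = 0.457.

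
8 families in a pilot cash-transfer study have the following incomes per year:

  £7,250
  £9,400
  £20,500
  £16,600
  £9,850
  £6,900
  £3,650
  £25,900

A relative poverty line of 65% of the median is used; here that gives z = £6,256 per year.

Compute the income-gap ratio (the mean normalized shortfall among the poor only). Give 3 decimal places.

Incomes under z: £3,650 (q = 1 of N = 8).
Relative gaps: 0.4166; sum = 0.416560.
The income-gap ratio divides by q (the poor only): 0.416560 / 1 = 0.417.

0.417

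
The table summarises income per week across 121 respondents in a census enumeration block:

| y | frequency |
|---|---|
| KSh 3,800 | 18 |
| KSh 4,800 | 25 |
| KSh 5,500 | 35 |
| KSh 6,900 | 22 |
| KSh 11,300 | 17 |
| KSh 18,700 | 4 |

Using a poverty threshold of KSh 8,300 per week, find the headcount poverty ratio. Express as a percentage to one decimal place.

100 of the 121 respondents have income below KSh 8,300.
H = 100/121 = 82.6%.

82.6%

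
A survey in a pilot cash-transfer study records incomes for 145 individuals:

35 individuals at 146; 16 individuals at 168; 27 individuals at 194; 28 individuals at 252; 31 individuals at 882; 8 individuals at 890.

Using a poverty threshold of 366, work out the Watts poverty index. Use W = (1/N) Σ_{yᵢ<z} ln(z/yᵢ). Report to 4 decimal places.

Below the line: 35×146, 16×168, 27×194, 28×252 (q = 106 of N = 145).
Log shortfalls: ln(366/146) = 0.9190 (×35); ln(366/168) = 0.7787 (×16); ln(366/194) = 0.6348 (×27); ln(366/252) = 0.3732 (×28).
W = 72.213293 / 145 = 0.4980.

0.4980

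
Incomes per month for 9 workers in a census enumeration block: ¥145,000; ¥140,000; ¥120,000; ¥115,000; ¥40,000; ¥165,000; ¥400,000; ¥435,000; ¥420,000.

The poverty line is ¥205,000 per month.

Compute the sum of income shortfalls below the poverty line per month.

Incomes under z: ¥40,000, ¥115,000, ¥120,000, ¥140,000, ¥145,000, ¥165,000 (q = 6 of N = 9).
Individual gaps: 205000−40000 = 165000; 205000−115000 = 90000; 205000−120000 = 85000; 205000−140000 = 65000; 205000−145000 = 60000; 205000−165000 = 40000.
Aggregate gap = ¥505,000.

¥505,000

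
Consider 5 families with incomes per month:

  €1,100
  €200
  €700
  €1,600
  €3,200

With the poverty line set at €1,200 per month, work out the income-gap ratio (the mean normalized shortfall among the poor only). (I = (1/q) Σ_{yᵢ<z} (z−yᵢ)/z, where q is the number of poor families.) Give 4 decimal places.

Incomes under z: €200, €700, €1,100 (q = 3 of N = 5).
Shortfall ratios (z−y)/z: 0.8333, 0.4167, 0.0833; sum = 1.333333.
The income-gap ratio divides by q (the poor only): 1.333333 / 3 = 0.4444.

0.4444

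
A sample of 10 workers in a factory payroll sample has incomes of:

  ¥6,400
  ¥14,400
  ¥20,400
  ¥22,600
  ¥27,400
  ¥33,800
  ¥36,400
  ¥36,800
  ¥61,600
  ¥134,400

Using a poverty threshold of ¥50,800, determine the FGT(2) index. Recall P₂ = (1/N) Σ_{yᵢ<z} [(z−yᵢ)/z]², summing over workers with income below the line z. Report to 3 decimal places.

0.242

Incomes under z: ¥6,400, ¥14,400, ¥20,400, ¥22,600, ¥27,400, ¥33,800, ¥36,400, ¥36,800 (q = 8 of N = 10).
Gap ratios (z−y)/z: (50800−6400)/50800 = 0.8740; (50800−14400)/50800 = 0.7165; (50800−20400)/50800 = 0.5984; (50800−22600)/50800 = 0.5551; (50800−27400)/50800 = 0.4606; (50800−33800)/50800 = 0.3346; (50800−36400)/50800 = 0.2835; (50800−36800)/50800 = 0.2756.
Squared: 0.7639; 0.5134; 0.3581; 0.3082; 0.2122; 0.1120; 0.0804; 0.0760.
Sum = 2.424065; P₂ = 2.424065 / 10 = 0.242.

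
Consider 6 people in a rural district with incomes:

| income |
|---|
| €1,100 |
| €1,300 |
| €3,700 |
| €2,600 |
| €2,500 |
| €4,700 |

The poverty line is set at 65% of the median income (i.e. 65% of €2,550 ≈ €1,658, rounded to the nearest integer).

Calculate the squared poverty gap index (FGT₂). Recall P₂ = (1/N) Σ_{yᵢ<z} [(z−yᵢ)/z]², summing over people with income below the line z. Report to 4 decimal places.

0.0266

Below the line: €1,100, €1,300 (q = 2 of N = 6).
Normalized shortfalls: (1658−1100)/1658 = 0.3366; (1658−1300)/1658 = 0.2159.
Squared: 0.1133; 0.0466.
Sum = 0.159889; P₂ = 0.159889 / 6 = 0.0266.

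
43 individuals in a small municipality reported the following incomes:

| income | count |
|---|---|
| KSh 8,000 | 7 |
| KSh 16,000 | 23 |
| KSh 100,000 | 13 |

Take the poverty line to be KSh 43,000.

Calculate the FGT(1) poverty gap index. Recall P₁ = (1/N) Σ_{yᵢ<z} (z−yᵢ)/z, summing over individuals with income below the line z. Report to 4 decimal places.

0.4684

Poor units: 7×KSh 8,000, 23×KSh 16,000 (q = 30 of N = 43).
Shortfall ratios: (43000−8000)/43000 = 0.8140 (×7); (43000−16000)/43000 = 0.6279 (×23).
Σ = 20.139535. Dividing by the full population N = 43 gives P₁ = 0.4684.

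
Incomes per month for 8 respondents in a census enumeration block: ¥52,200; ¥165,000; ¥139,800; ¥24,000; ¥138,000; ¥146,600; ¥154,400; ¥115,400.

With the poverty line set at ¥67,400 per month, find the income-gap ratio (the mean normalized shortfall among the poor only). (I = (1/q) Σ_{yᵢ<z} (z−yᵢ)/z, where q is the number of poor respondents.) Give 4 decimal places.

0.4347

Incomes under z: ¥24,000, ¥52,200 (q = 2 of N = 8).
Shortfall ratios (z−y)/z: 0.6439, 0.2255; sum = 0.869436.
The income-gap ratio divides by q (the poor only): 0.869436 / 2 = 0.4347.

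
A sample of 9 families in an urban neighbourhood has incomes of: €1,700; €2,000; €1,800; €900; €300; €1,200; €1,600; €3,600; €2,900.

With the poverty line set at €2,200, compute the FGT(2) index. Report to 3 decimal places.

0.163

Incomes under z: €300, €900, €1,200, €1,600, €1,700, €1,800, €2,000 (q = 7 of N = 9).
Gap ratios (z−y)/z: (2200−300)/2200 = 0.8636; (2200−900)/2200 = 0.5909; (2200−1200)/2200 = 0.4545; (2200−1600)/2200 = 0.2727; (2200−1700)/2200 = 0.2273; (2200−1800)/2200 = 0.1818; (2200−2000)/2200 = 0.0909.
Squared: 0.7459; 0.3492; 0.2066; 0.0744; 0.0517; 0.0331; 0.0083.
Sum = 1.469008; P₂ = 1.469008 / 9 = 0.163.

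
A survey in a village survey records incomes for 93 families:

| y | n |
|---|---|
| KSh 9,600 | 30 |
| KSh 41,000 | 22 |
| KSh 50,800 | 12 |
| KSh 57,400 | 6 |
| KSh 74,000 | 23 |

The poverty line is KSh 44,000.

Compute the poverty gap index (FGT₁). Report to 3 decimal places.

0.268

Below the line: 30×KSh 9,600, 22×KSh 41,000 (q = 52 of N = 93).
Shortfall ratios: (44000−9600)/44000 = 0.7818 (×30); (44000−41000)/44000 = 0.0682 (×22).
Σ = 24.954545. Dividing by the full population N = 93 gives P₁ = 0.268.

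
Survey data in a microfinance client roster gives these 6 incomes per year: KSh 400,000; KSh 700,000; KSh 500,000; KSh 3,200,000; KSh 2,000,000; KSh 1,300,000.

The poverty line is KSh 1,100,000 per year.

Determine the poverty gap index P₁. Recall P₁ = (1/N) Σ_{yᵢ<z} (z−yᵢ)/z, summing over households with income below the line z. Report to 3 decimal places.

0.258

Below the line: KSh 400,000, KSh 500,000, KSh 700,000 (q = 3 of N = 6).
Relative gaps: (1100000−400000)/1100000 = 0.6364; (1100000−500000)/1100000 = 0.5455; (1100000−700000)/1100000 = 0.3636.
Sum of shortfalls = 1.545455; P₁ averages over all N: 1.545455 / 6 = 0.258.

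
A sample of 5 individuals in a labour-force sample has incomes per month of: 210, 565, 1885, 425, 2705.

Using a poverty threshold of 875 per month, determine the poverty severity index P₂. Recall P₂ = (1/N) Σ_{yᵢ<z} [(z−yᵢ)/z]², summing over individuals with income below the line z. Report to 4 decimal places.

Poor units: 210, 425, 565 (q = 3 of N = 5).
Shortfall ratios: (875−210)/875 = 0.7600; (875−425)/875 = 0.5143; (875−565)/875 = 0.3543.
Squared: 0.5776; 0.2645; 0.1255.
Sum = 0.967608; P₂ = 0.967608 / 5 = 0.1935.

0.1935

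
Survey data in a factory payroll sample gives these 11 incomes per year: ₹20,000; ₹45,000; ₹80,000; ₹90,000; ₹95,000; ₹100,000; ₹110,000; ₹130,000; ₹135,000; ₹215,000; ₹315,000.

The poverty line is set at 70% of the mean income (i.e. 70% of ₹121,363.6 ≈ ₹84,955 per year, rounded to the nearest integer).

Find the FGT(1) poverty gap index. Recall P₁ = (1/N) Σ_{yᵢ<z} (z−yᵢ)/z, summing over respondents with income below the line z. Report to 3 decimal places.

0.118

Below the line: ₹20,000, ₹45,000, ₹80,000 (q = 3 of N = 11).
Normalized shortfalls: (84955−20000)/84955 = 0.7646; (84955−45000)/84955 = 0.4703; (84955−80000)/84955 = 0.0583.
Sum of shortfalls = 1.293214; P₁ averages over all N: 1.293214 / 11 = 0.118.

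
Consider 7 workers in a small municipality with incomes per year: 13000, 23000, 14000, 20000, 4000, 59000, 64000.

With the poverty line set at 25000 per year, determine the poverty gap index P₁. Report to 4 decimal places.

Poor units: 4000, 13000, 14000, 20000, 23000 (q = 5 of N = 7).
Relative gaps: (25000−4000)/25000 = 0.8400; (25000−13000)/25000 = 0.4800; (25000−14000)/25000 = 0.4400; (25000−20000)/25000 = 0.2000; (25000−23000)/25000 = 0.0800.
Sum of shortfalls = 2.040000; P₁ averages over all N: 2.040000 / 7 = 0.2914.

0.2914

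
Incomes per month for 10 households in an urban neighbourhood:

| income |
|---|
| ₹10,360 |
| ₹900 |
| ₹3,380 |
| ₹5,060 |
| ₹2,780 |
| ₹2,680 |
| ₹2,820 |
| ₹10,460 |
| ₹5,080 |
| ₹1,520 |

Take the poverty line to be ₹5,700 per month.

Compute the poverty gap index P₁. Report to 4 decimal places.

0.3751

Incomes under z: ₹900, ₹1,520, ₹2,680, ₹2,780, ₹2,820, ₹3,380, ₹5,060, ₹5,080 (q = 8 of N = 10).
Relative gaps: (5700−900)/5700 = 0.8421; (5700−1520)/5700 = 0.7333; (5700−2680)/5700 = 0.5298; (5700−2780)/5700 = 0.5123; (5700−2820)/5700 = 0.5053; (5700−3380)/5700 = 0.4070; (5700−5060)/5700 = 0.1123; (5700−5080)/5700 = 0.1088.
Σ = 3.750877. Dividing by the full population N = 10 gives P₁ = 0.3751.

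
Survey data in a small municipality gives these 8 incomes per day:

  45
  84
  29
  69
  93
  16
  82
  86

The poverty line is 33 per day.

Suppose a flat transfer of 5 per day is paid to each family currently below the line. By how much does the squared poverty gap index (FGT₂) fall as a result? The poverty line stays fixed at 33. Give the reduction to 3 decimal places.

Before: below the line — 16, 29; squared poverty gap index (FGT₂) = 0.03501.
After the 5 transfer: below the line — 21; squared poverty gap index (FGT₂) = 0.01653.
Reduction = 0.03501 − 0.01653 = 0.018.

0.018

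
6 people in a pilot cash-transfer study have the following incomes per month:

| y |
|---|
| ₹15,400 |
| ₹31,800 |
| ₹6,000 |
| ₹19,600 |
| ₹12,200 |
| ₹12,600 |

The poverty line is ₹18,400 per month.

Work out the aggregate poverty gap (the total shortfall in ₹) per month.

₹27,400

Below z: ₹6,000, ₹12,200, ₹12,600, ₹15,400 (q = 4 of N = 6).
Individual gaps: 18400−6000 = 12400; 18400−12200 = 6200; 18400−12600 = 5800; 18400−15400 = 3000.
Aggregate gap = ₹27,400.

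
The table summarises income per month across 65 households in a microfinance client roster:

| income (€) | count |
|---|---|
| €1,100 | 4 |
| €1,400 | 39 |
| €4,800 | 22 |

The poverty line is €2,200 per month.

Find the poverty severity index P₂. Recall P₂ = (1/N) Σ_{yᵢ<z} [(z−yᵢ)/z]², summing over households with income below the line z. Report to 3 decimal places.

Incomes under z: 4×€1,100, 39×€1,400 (q = 43 of N = 65).
Normalized shortfalls: (2200−1100)/2200 = 0.5000 (×4); (2200−1400)/2200 = 0.3636 (×39).
Squared: 0.2500 (×4); 0.1322 (×39).
Sum = 6.157025; P₂ = 6.157025 / 65 = 0.095.

0.095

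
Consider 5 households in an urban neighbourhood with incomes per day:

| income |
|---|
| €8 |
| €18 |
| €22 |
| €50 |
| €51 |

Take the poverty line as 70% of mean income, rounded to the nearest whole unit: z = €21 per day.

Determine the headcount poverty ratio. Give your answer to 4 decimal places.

2 of the 5 households have income below €21.
H = 2/5 = 0.4000.

0.4000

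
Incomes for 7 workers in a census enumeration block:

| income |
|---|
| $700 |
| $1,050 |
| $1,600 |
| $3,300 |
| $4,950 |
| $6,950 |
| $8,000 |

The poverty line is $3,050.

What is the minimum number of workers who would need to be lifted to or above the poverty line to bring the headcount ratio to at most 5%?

Currently q = 3 of N = 7 are below the line (H = 0.429).
A headcount ratio of at most 5% allows at most ⌊0.05 × 7⌋ = 0 poor workers.
So at least 3 − 0 = 3 must be lifted.

3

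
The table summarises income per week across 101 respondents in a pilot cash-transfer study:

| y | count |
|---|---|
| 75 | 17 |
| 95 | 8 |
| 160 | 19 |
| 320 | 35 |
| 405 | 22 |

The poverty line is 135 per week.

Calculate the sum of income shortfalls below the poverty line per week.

Incomes under z: 17×75, 8×95 (q = 25 of N = 101).
Individual gaps: 17×(135−75) = 1020; 8×(135−95) = 320.
Aggregate gap = 1340.

1340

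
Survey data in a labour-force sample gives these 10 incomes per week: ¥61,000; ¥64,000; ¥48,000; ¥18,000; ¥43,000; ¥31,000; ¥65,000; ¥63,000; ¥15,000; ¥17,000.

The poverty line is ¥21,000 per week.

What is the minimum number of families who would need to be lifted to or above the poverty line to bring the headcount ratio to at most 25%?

3 of the 10 families are poor, so H = 3/10 = 0.300.
A headcount ratio of at most 25% allows at most ⌊0.25 × 10⌋ = 2 poor families.
So at least 3 − 2 = 1 must be lifted.

1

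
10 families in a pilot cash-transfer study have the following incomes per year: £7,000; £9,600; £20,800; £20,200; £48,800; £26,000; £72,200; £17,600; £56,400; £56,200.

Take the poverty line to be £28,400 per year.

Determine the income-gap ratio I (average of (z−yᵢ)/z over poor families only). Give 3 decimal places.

0.406

Incomes under z: £7,000, £9,600, £17,600, £20,200, £20,800, £26,000 (q = 6 of N = 10).
Relative gaps: 0.7535, 0.6620, 0.3803, 0.2887, 0.2676, 0.0845; sum = 2.436620.
I averages over the q = 6 poor units only: 2.436620 / 6 = 0.406.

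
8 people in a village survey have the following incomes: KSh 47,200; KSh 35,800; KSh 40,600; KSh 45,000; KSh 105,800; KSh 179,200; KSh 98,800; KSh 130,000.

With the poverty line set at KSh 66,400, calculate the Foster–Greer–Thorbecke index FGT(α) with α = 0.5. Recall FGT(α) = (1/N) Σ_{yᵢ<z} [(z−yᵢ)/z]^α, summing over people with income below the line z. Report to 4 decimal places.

Below the line: KSh 35,800, KSh 40,600, KSh 45,000, KSh 47,200 (q = 4 of N = 8).
Shortfall ratios: (66400−35800)/66400 = 0.4608; (66400−40600)/66400 = 0.3886; (66400−45000)/66400 = 0.3223; (66400−47200)/66400 = 0.2892.
Raised to α = 0.5: 0.67885; 0.62334; 0.56771; 0.53773.
Sum = 2.407634; FGT(0.5) = 2.407634 / 8 = 0.3010.

0.3010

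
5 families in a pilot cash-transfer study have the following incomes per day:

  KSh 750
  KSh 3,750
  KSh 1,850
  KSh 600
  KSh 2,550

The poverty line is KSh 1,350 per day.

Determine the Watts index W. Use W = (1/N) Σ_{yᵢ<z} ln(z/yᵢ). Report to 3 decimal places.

Below the line: KSh 600, KSh 750 (q = 2 of N = 5).
ln(z/y) terms: ln(1350/600) = 0.8109; ln(1350/750) = 0.5878.
W = 1.398717 / 5 = 0.280.

0.280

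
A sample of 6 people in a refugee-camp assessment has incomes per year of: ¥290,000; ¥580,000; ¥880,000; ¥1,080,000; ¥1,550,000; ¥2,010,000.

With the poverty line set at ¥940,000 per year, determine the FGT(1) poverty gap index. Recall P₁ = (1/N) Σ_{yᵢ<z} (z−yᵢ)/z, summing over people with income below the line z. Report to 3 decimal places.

Poor units: ¥290,000, ¥580,000, ¥880,000 (q = 3 of N = 6).
Normalized shortfalls: (940000−290000)/940000 = 0.6915; (940000−580000)/940000 = 0.3830; (940000−880000)/940000 = 0.0638.
Sum of shortfalls = 1.138298; P₁ averages over all N: 1.138298 / 6 = 0.190.

0.190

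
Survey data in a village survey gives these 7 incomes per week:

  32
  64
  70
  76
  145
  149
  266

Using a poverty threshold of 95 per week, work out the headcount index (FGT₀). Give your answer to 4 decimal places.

0.5714

4 of the 7 families have income below 95.
H = 4/7 = 0.5714.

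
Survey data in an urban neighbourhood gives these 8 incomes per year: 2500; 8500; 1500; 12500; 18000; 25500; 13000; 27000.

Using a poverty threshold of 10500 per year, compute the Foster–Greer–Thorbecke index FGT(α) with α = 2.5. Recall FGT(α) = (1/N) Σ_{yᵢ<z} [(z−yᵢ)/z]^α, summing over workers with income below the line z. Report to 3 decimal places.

0.150

Poor units: 1500, 2500, 8500 (q = 3 of N = 8).
Normalized shortfalls: (10500−1500)/10500 = 0.8571; (10500−2500)/10500 = 0.7619; (10500−8500)/10500 = 0.1905.
Raised to α = 2.5: 0.68019; 0.50670; 0.01583.
Sum = 1.202730; FGT(2.5) = 1.202730 / 8 = 0.150.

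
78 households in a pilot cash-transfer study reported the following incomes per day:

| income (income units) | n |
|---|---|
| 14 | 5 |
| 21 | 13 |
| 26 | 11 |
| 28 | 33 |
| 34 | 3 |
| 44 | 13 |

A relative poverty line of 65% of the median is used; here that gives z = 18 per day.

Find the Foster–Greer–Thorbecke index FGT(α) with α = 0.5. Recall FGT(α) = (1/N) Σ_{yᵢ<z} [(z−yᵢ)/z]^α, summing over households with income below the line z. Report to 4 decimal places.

0.0302

Incomes under z: 5×14 (q = 5 of N = 78).
Gap ratios (z−y)/z: (18−14)/18 = 0.2222 (×5).
Raised to α = 0.5: 0.47140 (×5).
Sum = 2.357023; FGT(0.5) = 2.357023 / 78 = 0.0302.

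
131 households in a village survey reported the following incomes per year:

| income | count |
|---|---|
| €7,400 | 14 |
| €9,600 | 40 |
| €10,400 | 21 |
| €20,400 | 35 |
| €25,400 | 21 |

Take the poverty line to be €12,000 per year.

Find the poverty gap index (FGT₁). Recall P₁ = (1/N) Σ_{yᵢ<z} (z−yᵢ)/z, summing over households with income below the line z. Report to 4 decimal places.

Below z: 14×€7,400, 40×€9,600, 21×€10,400 (q = 75 of N = 131).
Normalized shortfalls: (12000−7400)/12000 = 0.3833 (×14); (12000−9600)/12000 = 0.2000 (×40); (12000−10400)/12000 = 0.1333 (×21).
Sum of shortfalls = 16.166667; P₁ averages over all N: 16.166667 / 131 = 0.1234.

0.1234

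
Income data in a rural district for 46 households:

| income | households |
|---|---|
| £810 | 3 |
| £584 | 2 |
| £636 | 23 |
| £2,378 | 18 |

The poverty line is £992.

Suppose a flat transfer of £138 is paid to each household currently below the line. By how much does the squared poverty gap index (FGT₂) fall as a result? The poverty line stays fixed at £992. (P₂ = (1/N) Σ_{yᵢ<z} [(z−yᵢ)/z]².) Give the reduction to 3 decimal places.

0.046

Before: below the line — 2×£584, 23×£636, 3×£810; squared poverty gap index (FGT₂) = 0.07394.
After the £138 transfer: below the line — 2×£722, 23×£774, 3×£948; squared poverty gap index (FGT₂) = 0.02750.
Reduction = 0.07394 − 0.02750 = 0.046.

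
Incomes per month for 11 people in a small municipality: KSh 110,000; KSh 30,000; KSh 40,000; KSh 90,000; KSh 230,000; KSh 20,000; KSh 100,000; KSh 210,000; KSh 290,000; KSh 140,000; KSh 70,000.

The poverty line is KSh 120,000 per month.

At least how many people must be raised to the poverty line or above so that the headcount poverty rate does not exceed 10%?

6

Currently q = 7 of N = 11 are below the line (H = 0.636).
A headcount ratio of at most 10% allows at most ⌊0.10 × 11⌋ = 1 poor people.
So at least 7 − 1 = 6 must be lifted.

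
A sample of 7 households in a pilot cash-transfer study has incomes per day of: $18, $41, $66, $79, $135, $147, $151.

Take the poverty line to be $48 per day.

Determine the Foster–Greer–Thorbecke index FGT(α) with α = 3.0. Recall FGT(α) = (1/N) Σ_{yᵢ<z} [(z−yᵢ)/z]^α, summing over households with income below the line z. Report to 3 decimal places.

Incomes under z: $18, $41 (q = 2 of N = 7).
Normalized shortfalls: (48−18)/48 = 0.6250; (48−41)/48 = 0.1458.
Raised to α = 3.0: 0.24414; 0.00310.
Sum = 0.247242; FGT(3.0) = 0.247242 / 7 = 0.035.

0.035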